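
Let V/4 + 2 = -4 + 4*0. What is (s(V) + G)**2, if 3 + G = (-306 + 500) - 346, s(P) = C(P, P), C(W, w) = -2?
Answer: 24649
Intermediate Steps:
V = -24 (V = -8 + 4*(-4 + 4*0) = -8 + 4*(-4 + 0) = -8 + 4*(-4) = -8 - 16 = -24)
s(P) = -2
G = -155 (G = -3 + ((-306 + 500) - 346) = -3 + (194 - 346) = -3 - 152 = -155)
(s(V) + G)**2 = (-2 - 155)**2 = (-157)**2 = 24649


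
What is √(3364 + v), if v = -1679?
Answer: √1685 ≈ 41.049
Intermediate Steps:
√(3364 + v) = √(3364 - 1679) = √1685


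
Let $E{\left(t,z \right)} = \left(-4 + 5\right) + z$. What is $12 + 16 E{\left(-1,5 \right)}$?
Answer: $108$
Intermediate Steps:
$E{\left(t,z \right)} = 1 + z$
$12 + 16 E{\left(-1,5 \right)} = 12 + 16 \left(1 + 5\right) = 12 + 16 \cdot 6 = 12 + 96 = 108$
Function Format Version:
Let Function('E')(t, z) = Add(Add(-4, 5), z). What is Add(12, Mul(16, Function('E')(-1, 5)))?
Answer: 108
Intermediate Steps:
Function('E')(t, z) = Add(1, z)
Add(12, Mul(16, Function('E')(-1, 5))) = Add(12, Mul(16, Add(1, 5))) = Add(12, Mul(16, 6)) = Add(12, 96) = 108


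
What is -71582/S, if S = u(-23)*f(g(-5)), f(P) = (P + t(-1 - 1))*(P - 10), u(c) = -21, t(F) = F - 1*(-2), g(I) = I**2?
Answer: 10226/1125 ≈ 9.0898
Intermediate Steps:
t(F) = 2 + F (t(F) = F + 2 = 2 + F)
f(P) = P*(-10 + P) (f(P) = (P + (2 + (-1 - 1)))*(P - 10) = (P + (2 - 2))*(-10 + P) = (P + 0)*(-10 + P) = P*(-10 + P))
S = -7875 (S = -21*(-5)**2*(-10 + (-5)**2) = -525*(-10 + 25) = -525*15 = -21*375 = -7875)
-71582/S = -71582/(-7875) = -71582*(-1/7875) = 10226/1125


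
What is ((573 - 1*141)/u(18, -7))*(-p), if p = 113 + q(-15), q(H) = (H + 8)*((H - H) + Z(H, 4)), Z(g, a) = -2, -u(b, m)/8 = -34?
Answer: -3429/17 ≈ -201.71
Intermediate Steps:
u(b, m) = 272 (u(b, m) = -8*(-34) = 272)
q(H) = -16 - 2*H (q(H) = (H + 8)*((H - H) - 2) = (8 + H)*(0 - 2) = (8 + H)*(-2) = -16 - 2*H)
p = 127 (p = 113 + (-16 - 2*(-15)) = 113 + (-16 + 30) = 113 + 14 = 127)
((573 - 1*141)/u(18, -7))*(-p) = ((573 - 1*141)/272)*(-1*127) = ((573 - 141)*(1/272))*(-127) = (432*(1/272))*(-127) = (27/17)*(-127) = -3429/17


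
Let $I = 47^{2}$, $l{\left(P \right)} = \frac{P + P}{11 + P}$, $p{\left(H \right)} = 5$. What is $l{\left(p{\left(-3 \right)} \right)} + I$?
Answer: $\frac{17677}{8} \approx 2209.6$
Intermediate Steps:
$l{\left(P \right)} = \frac{2 P}{11 + P}$
$I = 2209$
$l{\left(p{\left(-3 \right)} \right)} + I = 2 \cdot 5 \frac{1}{11 + 5} + 2209 = 2 \cdot 5 \cdot \frac{1}{16} + 2209 = \frac{5}{8} + 2209 = \frac{17677}{8}$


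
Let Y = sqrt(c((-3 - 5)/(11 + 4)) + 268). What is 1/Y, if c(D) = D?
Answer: sqrt(15045)/2006 ≈ 0.061146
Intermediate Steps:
Y = 2*sqrt(15045)/15 (Y = sqrt((-3 - 5)/(11 + 4) + 268) = sqrt(-8/15 + 268) = sqrt(4012/15) = 2*sqrt(15045)/15 ≈ 16.354)
1/Y = 1/(2*sqrt(15045)/15) = sqrt(15045)/2006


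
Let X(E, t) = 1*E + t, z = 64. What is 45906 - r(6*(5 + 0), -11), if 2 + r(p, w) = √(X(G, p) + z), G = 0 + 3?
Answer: 45908 - √97 ≈ 45898.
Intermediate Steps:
G = 3
X(E, t) = E + t
r(p, w) = -2 + √(67 + p) (r(p, w) = -2 + √((3 + p) + 64) = -2 + √(67 + p))
45906 - r(6*(5 + 0), -11) = 45906 - (-2 + √(67 + 6*(5 + 0))) = 45906 - (-2 + √(67 + 6*5)) = 45906 - (-2 + √(67 + 30)) = 45906 - (-2 + √97) = 45906 + (2 - √97) = 45908 - √97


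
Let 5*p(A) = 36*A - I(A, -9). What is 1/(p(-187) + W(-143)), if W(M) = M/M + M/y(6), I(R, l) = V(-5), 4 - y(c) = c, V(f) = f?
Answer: -10/12729 ≈ -0.00078561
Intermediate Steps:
y(c) = 4 - c
I(R, l) = -5
W(M) = 1 - M/2 (W(M) = M/M + M/(4 - 1*6) = 1 + M/(4 - 6) = 1 + M/(-2) = 1 + M*(-½) = 1 - M/2)
p(A) = 1 + 36*A/5 (p(A) = (36*A - 1*(-5))/5 = (36*A + 5)/5 = (5 + 36*A)/5 = 1 + 36*A/5)
1/(p(-187) + W(-143)) = 1/((1 + (36/5)*(-187)) + (1 - ½*(-143))) = 1/((1 - 6732/5) + (1 + 143/2)) = 1/(-6727/5 + 145/2) = 1/(-12729/10) = -10/12729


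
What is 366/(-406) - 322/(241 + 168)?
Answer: -140213/83027 ≈ -1.6888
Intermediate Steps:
366/(-406) - 322/(241 + 168) = 366*(-1/406) - 322/409 = -183/203 - 322*1/409 = -183/203 - 322/409 = -140213/83027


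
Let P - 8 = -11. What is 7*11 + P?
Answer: 74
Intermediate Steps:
P = -3 (P = 8 - 11 = -3)
7*11 + P = 7*11 - 3 = 77 - 3 = 74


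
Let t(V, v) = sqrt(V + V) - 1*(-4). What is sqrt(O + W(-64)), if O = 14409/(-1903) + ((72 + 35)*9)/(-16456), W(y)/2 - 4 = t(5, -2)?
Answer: sqrt(140154796090 + 33490790432*sqrt(10))/129404 ≈ 3.8333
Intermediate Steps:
t(V, v) = 4 + sqrt(2)*sqrt(V) (t(V, v) = sqrt(2*V) + 4 = sqrt(2)*sqrt(V) + 4 = 4 + sqrt(2)*sqrt(V))
W(y) = 16 + 2*sqrt(10) (W(y) = 8 + 2*(4 + sqrt(2)*sqrt(5)) = 8 + 2*(4 + sqrt(10)) = 8 + (8 + 2*sqrt(10)) = 16 + 2*sqrt(10))
O = -21722463/2846888 (O = 14409*(-1/1903) + (107*9)*(-1/16456) = -14409/1903 + 963*(-1/16456) = -14409/1903 - 963/16456 = -21722463/2846888 ≈ -7.6302)
sqrt(O + W(-64)) = sqrt(-21722463/2846888 + (16 + 2*sqrt(10))) = sqrt(23827745/2846888 + 2*sqrt(10))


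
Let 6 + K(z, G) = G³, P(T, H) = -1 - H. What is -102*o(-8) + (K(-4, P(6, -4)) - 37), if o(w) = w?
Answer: 800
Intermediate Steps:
K(z, G) = -6 + G³
-102*o(-8) + (K(-4, P(6, -4)) - 37) = -102*(-8) + ((-6 + (-1 - 1*(-4))³) - 37) = 816 + ((-6 + (-1 + 4)³) - 37) = 816 + ((-6 + 3³) - 37) = 816 + ((-6 + 27) - 37) = 816 + (21 - 37) = 816 - 16 = 800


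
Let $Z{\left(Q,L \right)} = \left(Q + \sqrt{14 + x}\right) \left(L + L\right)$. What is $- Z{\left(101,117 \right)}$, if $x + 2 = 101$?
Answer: $-23634 - 234 \sqrt{113} \approx -26121.0$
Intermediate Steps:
$x = 99$ ($x = -2 + 101 = 99$)
$Z{\left(Q,L \right)} = 2 L \left(Q + \sqrt{113}\right)$ ($Z{\left(Q,L \right)} = \left(Q + \sqrt{14 + 99}\right) \left(L + L\right) = \left(Q + \sqrt{113}\right) 2 L = 2 L \left(Q + \sqrt{113}\right)$)
$- Z{\left(101,117 \right)} = - 2 \cdot 117 \left(101 + \sqrt{113}\right) = - (23634 + 234 \sqrt{113}) = -23634 - 234 \sqrt{113}$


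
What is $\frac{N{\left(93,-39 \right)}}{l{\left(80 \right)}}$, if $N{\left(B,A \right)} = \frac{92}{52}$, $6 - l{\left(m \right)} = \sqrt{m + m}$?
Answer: $- \frac{69}{806} - \frac{23 \sqrt{10}}{403} \approx -0.26609$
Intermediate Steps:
$l{\left(m \right)} = 6 - \sqrt{2} \sqrt{m}$ ($l{\left(m \right)} = 6 - \sqrt{m + m} = 6 - \sqrt{2 m} = 6 - \sqrt{2} \sqrt{m}$)
$N{\left(B,A \right)} = \frac{23}{13}$ ($N{\left(B,A \right)} = 92 \cdot \frac{1}{52} = \frac{23}{13}$)
$\frac{N{\left(93,-39 \right)}}{l{\left(80 \right)}} = \frac{23}{13 \left(6 - \sqrt{2} \sqrt{80}\right)} = \frac{23}{13 \left(6 - \sqrt{2} \cdot 4 \sqrt{5}\right)} = \frac{23}{13 \left(6 - 4 \sqrt{10}\right)}$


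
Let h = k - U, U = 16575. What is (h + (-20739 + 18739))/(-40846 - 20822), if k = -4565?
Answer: 5785/15417 ≈ 0.37524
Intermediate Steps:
h = -21140 (h = -4565 - 1*16575 = -4565 - 16575 = -21140)
(h + (-20739 + 18739))/(-40846 - 20822) = (-21140 + (-20739 + 18739))/(-40846 - 20822) = (-21140 - 2000)/(-61668) = -23140*(-1/61668) = 5785/15417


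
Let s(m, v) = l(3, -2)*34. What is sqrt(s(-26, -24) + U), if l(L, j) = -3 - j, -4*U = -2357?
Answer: sqrt(2221)/2 ≈ 23.564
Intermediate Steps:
U = 2357/4 (U = -1/4*(-2357) = 2357/4 ≈ 589.25)
s(m, v) = -34 (s(m, v) = (-3 - 1*(-2))*34 = (-3 + 2)*34 = -1*34 = -34)
sqrt(s(-26, -24) + U) = sqrt(-34 + 2357/4) = sqrt(2221/4) = sqrt(2221)/2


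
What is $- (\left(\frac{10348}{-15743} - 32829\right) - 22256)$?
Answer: $\frac{66708731}{1211} \approx 55086.0$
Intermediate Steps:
$- (\left(\frac{10348}{-15743} - 32829\right) - 22256) = - (\left(10348 \left(- \frac{1}{15743}\right) - 32829\right) - 22256) = - (\left(- \frac{796}{1211} - 32829\right) - 22256) = - (- \frac{39756715}{1211} - 22256) = \left(-1\right) \left(- \frac{66708731}{1211}\right) = \frac{66708731}{1211}$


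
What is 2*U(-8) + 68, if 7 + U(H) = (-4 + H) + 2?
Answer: 34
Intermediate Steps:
U(H) = -9 + H (U(H) = -7 + ((-4 + H) + 2) = -7 + (-2 + H) = -9 + H)
2*U(-8) + 68 = 2*(-9 - 8) + 68 = 2*(-17) + 68 = -34 + 68 = 34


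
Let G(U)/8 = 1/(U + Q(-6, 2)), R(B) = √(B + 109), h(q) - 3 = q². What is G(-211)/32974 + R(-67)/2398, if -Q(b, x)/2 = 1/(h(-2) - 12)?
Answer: -20/17360811 + √42/2398 ≈ 0.0027014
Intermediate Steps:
h(q) = 3 + q²
R(B) = √(109 + B)
Q(b, x) = ⅖ (Q(b, x) = -2/((3 + (-2)²) - 12) = -2/((3 + 4) - 12) = -2/(7 - 12) = -2/(-5) = -2*(-⅕) = ⅖)
G(U) = 8/(⅖ + U) (G(U) = 8/(U + ⅖) = 8/(⅖ + U))
G(-211)/32974 + R(-67)/2398 = (40/(2 + 5*(-211)))/32974 + √(109 - 67)/2398 = (40/(2 - 1055))*(1/32974) + √42*(1/2398) = (40/(-1053))*(1/32974) + √42/2398 = (40*(-1/1053))*(1/32974) + √42/2398 = -40/1053*1/32974 + √42/2398 = -20/17360811 + √42/2398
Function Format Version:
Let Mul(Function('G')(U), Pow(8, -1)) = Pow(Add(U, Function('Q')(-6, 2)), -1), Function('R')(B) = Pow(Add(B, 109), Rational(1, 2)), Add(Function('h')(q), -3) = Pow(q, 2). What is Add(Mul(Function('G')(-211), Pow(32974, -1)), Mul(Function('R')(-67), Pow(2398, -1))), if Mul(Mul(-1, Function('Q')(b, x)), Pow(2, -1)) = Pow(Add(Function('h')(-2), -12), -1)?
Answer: Add(Rational(-20, 17360811), Mul(Rational(1, 2398), Pow(42, Rational(1, 2)))) ≈ 0.0027014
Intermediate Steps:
Function('h')(q) = Add(3, Pow(q, 2))
Function('R')(B) = Pow(Add(109, B), Rational(1, 2))
Function('Q')(b, x) = Rational(2, 5) (Function('Q')(b, x) = Mul(-2, Pow(Add(Add(3, Pow(-2, 2)), -12), -1)) = Mul(-2, Pow(Add(Add(3, 4), -12), -1)) = Mul(-2, Pow(Add(7, -12), -1)) = Mul(-2, Pow(-5, -1)) = Mul(-2, Rational(-1, 5)) = Rational(2, 5))
Function('G')(U) = Mul(8, Pow(Add(Rational(2, 5), U), -1)) (Function('G')(U) = Mul(8, Pow(Add(U, Rational(2, 5)), -1)) = Mul(8, Pow(Add(Rational(2, 5), U), -1)))
Add(Mul(Function('G')(-211), Pow(32974, -1)), Mul(Function('R')(-67), Pow(2398, -1))) = Add(Mul(Mul(40, Pow(Add(2, Mul(5, -211)), -1)), Pow(32974, -1)), Mul(Pow(Add(109, -67), Rational(1, 2)), Pow(2398, -1))) = Add(Mul(Mul(40, Pow(Add(2, -1055), -1)), Rational(1, 32974)), Mul(Pow(42, Rational(1, 2)), Rational(1, 2398))) = Add(Mul(Mul(40, Pow(-1053, -1)), Rational(1, 32974)), Mul(Rational(1, 2398), Pow(42, Rational(1, 2)))) = Add(Mul(Mul(40, Rational(-1, 1053)), Rational(1, 32974)), Mul(Rational(1, 2398), Pow(42, Rational(1, 2)))) = Add(Mul(Rational(-40, 1053), Rational(1, 32974)), Mul(Rational(1, 2398), Pow(42, Rational(1, 2)))) = Add(Rational(-20, 17360811), Mul(Rational(1, 2398), Pow(42, Rational(1, 2))))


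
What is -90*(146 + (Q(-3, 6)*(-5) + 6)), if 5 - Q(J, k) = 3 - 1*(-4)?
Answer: -14580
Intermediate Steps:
Q(J, k) = -2 (Q(J, k) = 5 - (3 - 1*(-4)) = 5 - (3 + 4) = 5 - 1*7 = 5 - 7 = -2)
-90*(146 + (Q(-3, 6)*(-5) + 6)) = -90*(146 + (-2*(-5) + 6)) = -90*(146 + (10 + 6)) = -90*(146 + 16) = -90*162 = -14580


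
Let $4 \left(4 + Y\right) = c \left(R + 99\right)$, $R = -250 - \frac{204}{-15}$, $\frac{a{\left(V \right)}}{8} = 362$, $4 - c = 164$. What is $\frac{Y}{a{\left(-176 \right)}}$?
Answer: $\frac{1373}{724} \approx 1.8964$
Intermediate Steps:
$c = -160$ ($c = 4 - 164 = -160$)
$a{\left(V \right)} = 2896$ ($a{\left(V \right)} = 8 \cdot 362 = 2896$)
$R = - \frac{1182}{5}$ ($R = -250 - 204 \left(- \frac{1}{15}\right) = -250 - - \frac{68}{5} = -250 + \frac{68}{5} = - \frac{1182}{5} \approx -236.4$)
$Y = 5492$ ($Y = -4 + \frac{\left(-160\right) \left(- \frac{1182}{5} + 99\right)}{4} = -4 + \frac{\left(-160\right) \left(- \frac{687}{5}\right)}{4} = -4 + \frac{1}{4} \cdot 21984 = -4 + 5496 = 5492$)
$\frac{Y}{a{\left(-176 \right)}} = \frac{5492}{2896} = 5492 \cdot \frac{1}{2896} = \frac{1373}{724}$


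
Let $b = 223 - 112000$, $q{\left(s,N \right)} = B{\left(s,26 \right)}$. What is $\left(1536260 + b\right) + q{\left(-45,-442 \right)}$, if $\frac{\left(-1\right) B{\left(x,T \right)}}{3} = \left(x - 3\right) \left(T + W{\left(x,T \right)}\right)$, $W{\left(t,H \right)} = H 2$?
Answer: $1435715$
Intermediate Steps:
$W{\left(t,H \right)} = 2 H$
$B{\left(x,T \right)} = - 9 T \left(-3 + x\right)$ ($B{\left(x,T \right)} = - 3 \left(x - 3\right) \left(T + 2 T\right) = - 3 \left(-3 + x\right) 3 T = - 3 \cdot 3 T \left(-3 + x\right) = - 9 T \left(-3 + x\right)$)
$q{\left(s,N \right)} = 702 - 234 s$ ($q{\left(s,N \right)} = 9 \cdot 26 \left(3 - s\right) = 702 - 234 s$)
$b = -111777$ ($b = 223 - 112000 = -111777$)
$\left(1536260 + b\right) + q{\left(-45,-442 \right)} = \left(1536260 - 111777\right) + \left(702 - -10530\right) = 1424483 + \left(702 + 10530\right) = 1424483 + 11232 = 1435715$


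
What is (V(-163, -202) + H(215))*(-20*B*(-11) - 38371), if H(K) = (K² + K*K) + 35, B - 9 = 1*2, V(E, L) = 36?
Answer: -3326222471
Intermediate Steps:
B = 11 (B = 9 + 1*2 = 9 + 2 = 11)
H(K) = 35 + 2*K² (H(K) = (K² + K²) + 35 = 2*K² + 35 = 35 + 2*K²)
(V(-163, -202) + H(215))*(-20*B*(-11) - 38371) = (36 + (35 + 2*215²))*(-20*11*(-11) - 38371) = (36 + (35 + 2*46225))*(-220*(-11) - 38371) = (36 + (35 + 92450))*(2420 - 38371) = (36 + 92485)*(-35951) = 92521*(-35951) = -3326222471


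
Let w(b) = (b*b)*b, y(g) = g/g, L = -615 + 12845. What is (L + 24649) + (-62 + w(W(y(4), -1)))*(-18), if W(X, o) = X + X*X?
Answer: 37851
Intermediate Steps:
L = 12230
y(g) = 1
W(X, o) = X + X**2
w(b) = b**3 (w(b) = b**2*b = b**3)
(L + 24649) + (-62 + w(W(y(4), -1)))*(-18) = (12230 + 24649) + (-62 + (1*(1 + 1))**3)*(-18) = 36879 + (-62 + (1*2)**3)*(-18) = 36879 + (-62 + 2**3)*(-18) = 36879 + (-62 + 8)*(-18) = 36879 - 54*(-18) = 36879 + 972 = 37851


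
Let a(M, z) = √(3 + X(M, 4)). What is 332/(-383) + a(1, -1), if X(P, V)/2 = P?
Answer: -332/383 + √5 ≈ 1.3692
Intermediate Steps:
X(P, V) = 2*P
a(M, z) = √(3 + 2*M)
332/(-383) + a(1, -1) = 332/(-383) + √(3 + 2*1) = 332*(-1/383) + √(3 + 2) = -332/383 + √5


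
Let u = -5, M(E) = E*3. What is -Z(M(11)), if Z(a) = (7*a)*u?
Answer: 1155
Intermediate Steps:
M(E) = 3*E
Z(a) = -35*a (Z(a) = (7*a)*(-5) = -35*a)
-Z(M(11)) = -(-35)*3*11 = -(-35)*33 = -1*(-1155) = 1155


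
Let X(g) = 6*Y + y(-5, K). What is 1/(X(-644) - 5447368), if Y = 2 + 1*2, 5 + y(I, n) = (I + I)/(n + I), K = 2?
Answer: -3/16342037 ≈ -1.8358e-7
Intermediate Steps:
y(I, n) = -5 + 2*I/(I + n) (y(I, n) = -5 + (I + I)/(n + I) = -5 + (2*I)/(I + n) = -5 + 2*I/(I + n))
Y = 4 (Y = 2 + 2 = 4)
X(g) = 67/3 (X(g) = 6*4 + (-5*2 - 3*(-5))/(-5 + 2) = 24 + (-10 + 15)/(-3) = 24 - ⅓*5 = 24 - 5/3 = 67/3)
1/(X(-644) - 5447368) = 1/(67/3 - 5447368) = 1/(-16342037/3) = -3/16342037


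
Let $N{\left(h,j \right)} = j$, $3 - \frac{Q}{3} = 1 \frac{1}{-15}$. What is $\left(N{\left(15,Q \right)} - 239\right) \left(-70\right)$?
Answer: $16086$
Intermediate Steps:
$Q = \frac{46}{5}$ ($Q = 9 - 3 \cdot 1 \frac{1}{-15} = 9 - 3 \cdot 1 \left(- \frac{1}{15}\right) = 9 - - \frac{1}{5} = 9 + \frac{1}{5} = \frac{46}{5} \approx 9.2$)
$\left(N{\left(15,Q \right)} - 239\right) \left(-70\right) = \left(\frac{46}{5} - 239\right) \left(-70\right) = \left(- \frac{1149}{5}\right) \left(-70\right) = 16086$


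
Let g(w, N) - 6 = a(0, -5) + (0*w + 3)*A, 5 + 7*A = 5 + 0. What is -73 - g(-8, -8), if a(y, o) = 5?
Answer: -84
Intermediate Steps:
A = 0 (A = -5/7 + (5 + 0)/7 = -5/7 + (1/7)*5 = -5/7 + 5/7 = 0)
g(w, N) = 11 (g(w, N) = 6 + (5 + (0*w + 3)*0) = 6 + (5 + (0 + 3)*0) = 6 + (5 + 3*0) = 6 + (5 + 0) = 6 + 5 = 11)
-73 - g(-8, -8) = -73 - 1*11 = -73 - 11 = -84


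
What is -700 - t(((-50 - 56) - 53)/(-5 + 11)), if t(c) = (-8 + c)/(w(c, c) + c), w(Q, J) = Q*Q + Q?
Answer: -1817762/2597 ≈ -699.95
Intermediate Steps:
w(Q, J) = Q + Q² (w(Q, J) = Q² + Q = Q + Q²)
t(c) = (-8 + c)/(c + c*(1 + c)) (t(c) = (-8 + c)/(c*(1 + c) + c) = (-8 + c)/(c + c*(1 + c)))
-700 - t(((-50 - 56) - 53)/(-5 + 11)) = -700 - (-8 + ((-50 - 56) - 53)/(-5 + 11))/((((-50 - 56) - 53)/(-5 + 11))*(2 + ((-50 - 56) - 53)/(-5 + 11))) = -700 - (-8 + (-106 - 53)/6)/(((-106 - 53)/6)*(2 + (-106 - 53)/6)) = -700 - (-8 - 159*⅙)/(((-159*⅙))*(2 - 159*⅙)) = -700 - (-8 - 53/2)/((-53/2)*(2 - 53/2)) = -700 - (-2)*(-69)/(53*(-49/2)*2) = -700 - (-2)*(-2)*(-69)/(53*49*2) = -700 - 1*(-138/2597) = -700 + 138/2597 = -1817762/2597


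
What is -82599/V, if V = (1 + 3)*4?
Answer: -82599/16 ≈ -5162.4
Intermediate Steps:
V = 16 (V = 4*4 = 16)
-82599/V = -82599/16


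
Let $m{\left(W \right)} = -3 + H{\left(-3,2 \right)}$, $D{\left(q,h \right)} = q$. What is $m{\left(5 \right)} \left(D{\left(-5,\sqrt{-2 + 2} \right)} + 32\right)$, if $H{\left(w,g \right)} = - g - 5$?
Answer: $-270$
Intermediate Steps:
$H{\left(w,g \right)} = -5 - g$
$m{\left(W \right)} = -10$ ($m{\left(W \right)} = -3 - 7 = -10$)
$m{\left(5 \right)} \left(D{\left(-5,\sqrt{-2 + 2} \right)} + 32\right) = - 10 \left(-5 + 32\right) = \left(-10\right) 27 = -270$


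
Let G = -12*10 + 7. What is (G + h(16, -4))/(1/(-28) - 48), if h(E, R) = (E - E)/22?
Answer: 3164/1345 ≈ 2.3524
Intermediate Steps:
G = -113 (G = -120 + 7 = -113)
h(E, R) = 0 (h(E, R) = 0*(1/22) = 0)
(G + h(16, -4))/(1/(-28) - 48) = (-113 + 0)/(1/(-28) - 48) = -113/(-1/28 - 48) = -113/(-1345/28) = -113*(-28/1345) = 3164/1345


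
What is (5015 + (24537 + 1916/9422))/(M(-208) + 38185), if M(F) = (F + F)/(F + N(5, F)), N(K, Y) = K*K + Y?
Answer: 18145062710/23446255987 ≈ 0.77390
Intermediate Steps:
N(K, Y) = Y + K² (N(K, Y) = K² + Y = Y + K²)
M(F) = 2*F/(25 + 2*F) (M(F) = (F + F)/(F + (F + 5²)) = (2*F)/(F + (F + 25)) = (2*F)/(F + (25 + F)) = (2*F)/(25 + 2*F) = 2*F/(25 + 2*F))
(5015 + (24537 + 1916/9422))/(M(-208) + 38185) = (5015 + (24537 + 1916/9422))/(2*(-208)/(25 + 2*(-208)) + 38185) = (5015 + (24537 + 1916*(1/9422)))/(2*(-208)/(25 - 416) + 38185) = (5015 + (24537 + 958/4711))/(2*(-208)/(-391) + 38185) = (5015 + 115594765/4711)/(2*(-208)*(-1/391) + 38185) = 139220430/(4711*(416/391 + 38185)) = 139220430/(4711*(14930751/391)) = (139220430/4711)*(391/14930751) = 18145062710/23446255987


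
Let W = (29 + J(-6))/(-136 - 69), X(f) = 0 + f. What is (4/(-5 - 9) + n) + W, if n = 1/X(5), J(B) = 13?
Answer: -417/1435 ≈ -0.29059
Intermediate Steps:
X(f) = f
W = -42/205 (W = (29 + 13)/(-136 - 69) = 42/(-205) = 42*(-1/205) = -42/205 ≈ -0.20488)
n = ⅕ (n = 1/5 = ⅕ ≈ 0.20000)
(4/(-5 - 9) + n) + W = (4/(-5 - 9) + ⅕) - 42/205 = (4/(-14) + ⅕) - 42/205 = (-1/14*4 + ⅕) - 42/205 = (-2/7 + ⅕) - 42/205 = -3/35 - 42/205 = -417/1435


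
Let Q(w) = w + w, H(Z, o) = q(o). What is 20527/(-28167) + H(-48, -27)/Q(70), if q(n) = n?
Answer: -3634289/3943380 ≈ -0.92162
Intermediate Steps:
H(Z, o) = o
Q(w) = 2*w
20527/(-28167) + H(-48, -27)/Q(70) = 20527/(-28167) - 27/(2*70) = 20527*(-1/28167) - 27/140 = -20527/28167 - 27*1/140 = -20527/28167 - 27/140 = -3634289/3943380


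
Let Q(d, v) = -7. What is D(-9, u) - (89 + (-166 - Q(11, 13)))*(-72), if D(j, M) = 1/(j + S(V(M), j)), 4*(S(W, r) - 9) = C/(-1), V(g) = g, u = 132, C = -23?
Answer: -115916/23 ≈ -5039.8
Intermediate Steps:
S(W, r) = 59/4 (S(W, r) = 9 + (-23/(-1))/4 = 9 + (-23*(-1))/4 = 9 + (¼)*23 = 9 + 23/4 = 59/4)
D(j, M) = 1/(59/4 + j) (D(j, M) = 1/(j + 59/4) = 1/(59/4 + j))
D(-9, u) - (89 + (-166 - Q(11, 13)))*(-72) = 4/(59 + 4*(-9)) - (89 + (-166 - 1*(-7)))*(-72) = 4/(59 - 36) - (89 + (-166 + 7))*(-72) = 4/23 - (89 - 159)*(-72) = 4*(1/23) - (-70)*(-72) = 4/23 - 1*5040 = 4/23 - 5040 = -115916/23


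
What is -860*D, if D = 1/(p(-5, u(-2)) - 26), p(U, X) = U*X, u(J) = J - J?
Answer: 430/13 ≈ 33.077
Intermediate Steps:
u(J) = 0
D = -1/26 (D = 1/(-5*0 - 26) = 1/(0 - 26) = 1/(-26) = -1/26 ≈ -0.038462)
-860*D = -860*(-1/26) = 430/13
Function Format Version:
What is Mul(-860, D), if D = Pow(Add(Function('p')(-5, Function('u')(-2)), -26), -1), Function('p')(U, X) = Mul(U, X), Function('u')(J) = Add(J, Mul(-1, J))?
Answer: Rational(430, 13) ≈ 33.077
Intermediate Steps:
Function('u')(J) = 0
D = Rational(-1, 26) (D = Pow(Add(Mul(-5, 0), -26), -1) = Pow(Add(0, -26), -1) = Pow(-26, -1) = Rational(-1, 26) ≈ -0.038462)
Mul(-860, D) = Mul(-860, Rational(-1, 26)) = Rational(430, 13)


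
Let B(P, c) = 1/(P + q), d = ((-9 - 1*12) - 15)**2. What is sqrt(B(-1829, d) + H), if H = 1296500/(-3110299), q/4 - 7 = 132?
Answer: 3*I*sqrt(727455827054160997)/3959410627 ≈ 0.64624*I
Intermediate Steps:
q = 556 (q = 28 + 4*132 = 28 + 528 = 556)
d = 1296 (d = ((-9 - 12) - 15)**2 = (-21 - 15)**2 = (-36)**2 = 1296)
B(P, c) = 1/(556 + P) (B(P, c) = 1/(P + 556) = 1/(556 + P))
H = -1296500/3110299 (H = 1296500*(-1/3110299) = -1296500/3110299 ≈ -0.41684)
sqrt(B(-1829, d) + H) = sqrt(1/(556 - 1829) - 1296500/3110299) = sqrt(1/(-1273) - 1296500/3110299) = sqrt(-1/1273 - 1296500/3110299) = sqrt(-1653554799/3959410627) = 3*I*sqrt(727455827054160997)/3959410627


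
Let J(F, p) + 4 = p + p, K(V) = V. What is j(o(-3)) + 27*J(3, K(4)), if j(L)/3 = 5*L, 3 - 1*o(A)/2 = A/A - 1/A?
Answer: 158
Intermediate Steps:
o(A) = 4 + 2/A (o(A) = 6 - 2*(A/A - 1/A) = 6 - 2*(1 - 1/A) = 6 + (-2 + 2/A) = 4 + 2/A)
J(F, p) = -4 + 2*p (J(F, p) = -4 + (p + p) = -4 + 2*p)
j(L) = 15*L (j(L) = 3*(5*L) = 15*L)
j(o(-3)) + 27*J(3, K(4)) = 15*(4 + 2/(-3)) + 27*(-4 + 2*4) = 15*(4 + 2*(-1/3)) + 27*(-4 + 8) = 15*(4 - 2/3) + 27*4 = 15*(10/3) + 108 = 50 + 108 = 158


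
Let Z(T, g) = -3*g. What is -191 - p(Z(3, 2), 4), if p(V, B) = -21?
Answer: -170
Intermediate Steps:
-191 - p(Z(3, 2), 4) = -191 - 1*(-21) = -191 + 21 = -170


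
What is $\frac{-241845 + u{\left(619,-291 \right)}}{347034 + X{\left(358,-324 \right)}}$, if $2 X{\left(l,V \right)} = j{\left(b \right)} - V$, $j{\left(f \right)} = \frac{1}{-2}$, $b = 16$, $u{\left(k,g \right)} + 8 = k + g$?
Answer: $- \frac{966100}{1388783} \approx -0.69565$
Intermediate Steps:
$u{\left(k,g \right)} = -8 + g + k$ ($u{\left(k,g \right)} = -8 + \left(k + g\right) = -8 + \left(g + k\right) = -8 + g + k$)
$j{\left(f \right)} = - \frac{1}{2}$
$X{\left(l,V \right)} = - \frac{1}{4} - \frac{V}{2}$ ($X{\left(l,V \right)} = \frac{- \frac{1}{2} - V}{2} = - \frac{1}{4} - \frac{V}{2}$)
$\frac{-241845 + u{\left(619,-291 \right)}}{347034 + X{\left(358,-324 \right)}} = \frac{-241845 - -320}{347034 - - \frac{647}{4}} = \frac{-241845 + 320}{347034 + \left(- \frac{1}{4} + 162\right)} = - \frac{241525}{347034 + \frac{647}{4}} = - \frac{241525}{\frac{1388783}{4}} = \left(-241525\right) \frac{4}{1388783} = - \frac{966100}{1388783}$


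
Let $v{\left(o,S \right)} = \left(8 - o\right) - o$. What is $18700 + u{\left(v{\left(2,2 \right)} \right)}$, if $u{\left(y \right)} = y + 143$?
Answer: $18847$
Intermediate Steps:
$v{\left(o,S \right)} = 8 - 2 o$
$u{\left(y \right)} = 143 + y$
$18700 + u{\left(v{\left(2,2 \right)} \right)} = 18700 + \left(143 + \left(8 - 4\right)\right) = 18700 + \left(143 + 4\right) = 18700 + 147 = 18847$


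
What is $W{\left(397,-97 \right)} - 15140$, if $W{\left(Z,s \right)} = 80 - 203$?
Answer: $-15263$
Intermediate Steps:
$W{\left(Z,s \right)} = -123$ ($W{\left(Z,s \right)} = 80 - 203 = -123$)
$W{\left(397,-97 \right)} - 15140 = -123 - 15140 = -15263$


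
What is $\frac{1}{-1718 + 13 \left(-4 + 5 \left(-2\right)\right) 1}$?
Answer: $- \frac{1}{1900} \approx -0.00052632$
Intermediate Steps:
$\frac{1}{-1718 + 13 \left(-4 + 5 \left(-2\right)\right) 1} = \frac{1}{-1718 + 13 \left(-4 - 10\right) 1} = \frac{1}{-1718 + 13 \left(-14\right) 1} = \frac{1}{-1718 - 182} = \frac{1}{-1900} = - \frac{1}{1900}$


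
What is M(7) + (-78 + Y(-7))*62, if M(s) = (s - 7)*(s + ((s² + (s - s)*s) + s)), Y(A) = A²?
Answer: -1798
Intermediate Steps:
M(s) = (-7 + s)*(s² + 2*s) (M(s) = (-7 + s)*(s + ((s² + 0*s) + s)) = (-7 + s)*(s + ((s² + 0) + s)) = (-7 + s)*(s + (s² + s)) = (-7 + s)*(s + (s + s²)) = (-7 + s)*(s² + 2*s))
M(7) + (-78 + Y(-7))*62 = 7*(-14 + 7² - 5*7) + (-78 + (-7)²)*62 = 7*(-14 + 49 - 35) + (-78 + 49)*62 = 7*0 - 29*62 = 0 - 1798 = -1798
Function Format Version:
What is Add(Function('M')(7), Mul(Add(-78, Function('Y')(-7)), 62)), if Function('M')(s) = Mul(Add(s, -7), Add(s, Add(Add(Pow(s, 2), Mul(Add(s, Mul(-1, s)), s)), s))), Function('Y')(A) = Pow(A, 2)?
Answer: -1798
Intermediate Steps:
Function('M')(s) = Mul(Add(-7, s), Add(Pow(s, 2), Mul(2, s))) (Function('M')(s) = Mul(Add(-7, s), Add(s, Add(Add(Pow(s, 2), Mul(0, s)), s))) = Mul(Add(-7, s), Add(s, Add(Add(Pow(s, 2), 0), s))) = Mul(Add(-7, s), Add(s, Add(Pow(s, 2), s))) = Mul(Add(-7, s), Add(s, Add(s, Pow(s, 2)))) = Mul(Add(-7, s), Add(Pow(s, 2), Mul(2, s))))
Add(Function('M')(7), Mul(Add(-78, Function('Y')(-7)), 62)) = Add(Mul(7, Add(-14, Pow(7, 2), Mul(-5, 7))), Mul(Add(-78, Pow(-7, 2)), 62)) = Add(Mul(7, Add(-14, 49, -35)), Mul(Add(-78, 49), 62)) = Add(Mul(7, 0), Mul(-29, 62)) = Add(0, -1798) = -1798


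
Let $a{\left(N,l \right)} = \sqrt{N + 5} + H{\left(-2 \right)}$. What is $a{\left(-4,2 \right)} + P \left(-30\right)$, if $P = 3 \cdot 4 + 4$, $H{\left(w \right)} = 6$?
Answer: $-473$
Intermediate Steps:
$P = 16$ ($P = 12 + 4 = 16$)
$a{\left(N,l \right)} = 6 + \sqrt{5 + N}$ ($a{\left(N,l \right)} = \sqrt{N + 5} + 6 = \sqrt{5 + N} + 6 = 6 + \sqrt{5 + N}$)
$a{\left(-4,2 \right)} + P \left(-30\right) = \left(6 + \sqrt{5 - 4}\right) + 16 \left(-30\right) = \left(6 + \sqrt{1}\right) - 480 = \left(6 + 1\right) - 480 = 7 - 480 = -473$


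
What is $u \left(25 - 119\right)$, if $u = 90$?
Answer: $-8460$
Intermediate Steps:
$u \left(25 - 119\right) = 90 \left(25 - 119\right) = 90 \left(-94\right) = -8460$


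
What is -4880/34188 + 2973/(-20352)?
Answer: -16746557/57982848 ≈ -0.28882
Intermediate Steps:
-4880/34188 + 2973/(-20352) = -4880*1/34188 + 2973*(-1/20352) = -1220/8547 - 991/6784 = -16746557/57982848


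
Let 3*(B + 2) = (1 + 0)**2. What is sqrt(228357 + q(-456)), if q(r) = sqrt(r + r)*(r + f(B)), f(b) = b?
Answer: sqrt(2055213 - 16476*I*sqrt(57))/3 ≈ 478.09 - 14.455*I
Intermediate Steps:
B = -5/3 (B = -2 + (1 + 0)**2/3 = -2 + (1/3)*1**2 = -2 + (1/3)*1 = -2 + 1/3 = -5/3 ≈ -1.6667)
q(r) = sqrt(2)*sqrt(r)*(-5/3 + r) (q(r) = sqrt(r + r)*(r - 5/3) = sqrt(2*r)*(-5/3 + r) = (sqrt(2)*sqrt(r))*(-5/3 + r) = sqrt(2)*sqrt(r)*(-5/3 + r))
sqrt(228357 + q(-456)) = sqrt(228357 + sqrt(2)*sqrt(-456)*(-5/3 - 456)) = sqrt(228357 + sqrt(2)*(2*I*sqrt(114))*(-1373/3)) = sqrt(228357 - 5492*I*sqrt(57)/3)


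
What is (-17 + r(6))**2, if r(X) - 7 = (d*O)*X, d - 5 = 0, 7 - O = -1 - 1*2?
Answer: 84100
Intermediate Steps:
O = 10 (O = 7 - (-1 - 1*2) = 7 - (-1 - 2) = 7 - 1*(-3) = 7 + 3 = 10)
d = 5 (d = 5 + 0 = 5)
r(X) = 7 + 50*X (r(X) = 7 + (5*10)*X = 7 + 50*X)
(-17 + r(6))**2 = (-17 + (7 + 50*6))**2 = (-17 + (7 + 300))**2 = (-17 + 307)**2 = 290**2 = 84100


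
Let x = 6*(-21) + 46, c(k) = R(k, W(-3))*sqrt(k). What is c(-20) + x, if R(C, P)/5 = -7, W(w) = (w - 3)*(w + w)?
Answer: -80 - 70*I*sqrt(5) ≈ -80.0 - 156.52*I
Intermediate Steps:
W(w) = 2*w*(-3 + w) (W(w) = (-3 + w)*(2*w) = 2*w*(-3 + w))
R(C, P) = -35 (R(C, P) = 5*(-7) = -35)
c(k) = -35*sqrt(k)
x = -80 (x = -126 + 46 = -80)
c(-20) + x = -70*I*sqrt(5) - 80 = -80 - 70*I*sqrt(5)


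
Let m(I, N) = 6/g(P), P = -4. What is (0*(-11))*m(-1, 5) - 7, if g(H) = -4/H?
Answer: -7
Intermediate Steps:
m(I, N) = 6 (m(I, N) = 6/((-4/(-4))) = 6/((-4*(-¼))) = 6/1 = 6*1 = 6)
(0*(-11))*m(-1, 5) - 7 = (0*(-11))*6 - 7 = 0*6 - 7 = 0 - 7 = -7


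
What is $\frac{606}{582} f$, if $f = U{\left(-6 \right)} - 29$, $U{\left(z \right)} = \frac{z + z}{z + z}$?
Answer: $- \frac{2828}{97} \approx -29.155$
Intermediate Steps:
$U{\left(z \right)} = 1$ ($U{\left(z \right)} = \frac{2 z}{2 z} = 2 z \frac{1}{2 z} = 1$)
$f = -28$ ($f = 1 - 29 = -28$)
$\frac{606}{582} f = \frac{606}{582} \left(-28\right) = 606 \cdot \frac{1}{582} \left(-28\right) = \frac{101}{97} \left(-28\right) = - \frac{2828}{97}$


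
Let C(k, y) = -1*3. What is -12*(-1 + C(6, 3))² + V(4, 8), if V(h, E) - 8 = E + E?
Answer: -168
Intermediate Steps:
C(k, y) = -3
V(h, E) = 8 + 2*E (V(h, E) = 8 + (E + E) = 8 + 2*E)
-12*(-1 + C(6, 3))² + V(4, 8) = -12*(-1 - 3)² + (8 + 2*8) = -12*(-4)² + (8 + 16) = -12*16 + 24 = -192 + 24 = -168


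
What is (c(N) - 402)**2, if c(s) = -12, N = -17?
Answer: 171396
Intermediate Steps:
(c(N) - 402)**2 = (-12 - 402)**2 = (-414)**2 = 171396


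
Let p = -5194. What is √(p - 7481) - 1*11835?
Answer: -11835 + 65*I*√3 ≈ -11835.0 + 112.58*I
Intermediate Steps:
√(p - 7481) - 1*11835 = √(-5194 - 7481) - 1*11835 = √(-12675) - 11835 = 65*I*√3 - 11835 = -11835 + 65*I*√3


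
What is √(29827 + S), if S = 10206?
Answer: 7*√817 ≈ 200.08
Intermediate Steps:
√(29827 + S) = √(29827 + 10206) = √40033 = 7*√817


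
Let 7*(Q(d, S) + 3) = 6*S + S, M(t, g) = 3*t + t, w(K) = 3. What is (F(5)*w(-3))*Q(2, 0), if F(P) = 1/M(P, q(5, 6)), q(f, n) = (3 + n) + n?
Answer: -9/20 ≈ -0.45000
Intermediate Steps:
q(f, n) = 3 + 2*n
M(t, g) = 4*t
Q(d, S) = -3 + S (Q(d, S) = -3 + (6*S + S)/7 = -3 + (7*S)/7 = -3 + S)
F(P) = 1/(4*P)
(F(5)*w(-3))*Q(2, 0) = (((1/4)/5)*3)*(-3 + 0) = (((1/4)*(1/5))*3)*(-3) = ((1/20)*3)*(-3) = (3/20)*(-3) = -9/20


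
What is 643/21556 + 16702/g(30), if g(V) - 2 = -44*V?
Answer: -179590419/14205404 ≈ -12.642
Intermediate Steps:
g(V) = 2 - 44*V
643/21556 + 16702/g(30) = 643/21556 + 16702/(2 - 44*30) = 643*(1/21556) + 16702/(2 - 1320) = 643/21556 + 16702/(-1318) = 643/21556 + 16702*(-1/1318) = 643/21556 - 8351/659 = -179590419/14205404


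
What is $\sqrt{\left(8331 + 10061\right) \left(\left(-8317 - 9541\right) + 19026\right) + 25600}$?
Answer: $8 \sqrt{336054} \approx 4637.6$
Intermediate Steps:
$\sqrt{\left(8331 + 10061\right) \left(\left(-8317 - 9541\right) + 19026\right) + 25600} = \sqrt{18392 \left(-17858 + 19026\right) + 25600} = \sqrt{18392 \cdot 1168 + 25600} = \sqrt{21481856 + 25600} = \sqrt{21507456} = 8 \sqrt{336054}$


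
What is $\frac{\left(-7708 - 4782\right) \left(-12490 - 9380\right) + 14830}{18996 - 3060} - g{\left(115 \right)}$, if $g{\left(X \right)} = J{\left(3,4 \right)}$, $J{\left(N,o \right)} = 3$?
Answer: $\frac{136561661}{7968} \approx 17139.0$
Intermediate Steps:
$g{\left(X \right)} = 3$
$\frac{\left(-7708 - 4782\right) \left(-12490 - 9380\right) + 14830}{18996 - 3060} - g{\left(115 \right)} = \frac{\left(-7708 - 4782\right) \left(-12490 - 9380\right) + 14830}{18996 - 3060} - 3 = \frac{\left(-12490\right) \left(-21870\right) + 14830}{15936} - 3 = \left(273156300 + 14830\right) \frac{1}{15936} - 3 = 273171130 \cdot \frac{1}{15936} - 3 = \frac{136585565}{7968} - 3 = \frac{136561661}{7968}$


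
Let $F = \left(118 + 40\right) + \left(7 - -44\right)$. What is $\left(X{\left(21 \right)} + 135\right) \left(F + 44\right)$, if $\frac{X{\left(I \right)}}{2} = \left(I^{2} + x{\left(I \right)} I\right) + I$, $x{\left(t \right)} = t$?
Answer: $491073$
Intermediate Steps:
$X{\left(I \right)} = 2 I + 4 I^{2}$ ($X{\left(I \right)} = 2 \left(\left(I^{2} + I I\right) + I\right) = 2 \left(\left(I^{2} + I^{2}\right) + I\right) = 2 \left(2 I^{2} + I\right) = 2 \left(I + 2 I^{2}\right) = 2 I + 4 I^{2}$)
$F = 209$ ($F = 158 + \left(7 + 44\right) = 158 + 51 = 209$)
$\left(X{\left(21 \right)} + 135\right) \left(F + 44\right) = \left(2 \cdot 21 \left(1 + 2 \cdot 21\right) + 135\right) \left(209 + 44\right) = \left(2 \cdot 21 \left(1 + 42\right) + 135\right) 253 = \left(2 \cdot 21 \cdot 43 + 135\right) 253 = \left(1806 + 135\right) 253 = 1941 \cdot 253 = 491073$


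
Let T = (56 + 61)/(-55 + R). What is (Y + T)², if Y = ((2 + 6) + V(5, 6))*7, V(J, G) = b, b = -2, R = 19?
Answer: 24025/16 ≈ 1501.6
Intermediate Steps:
V(J, G) = -2
Y = 42 (Y = ((2 + 6) - 2)*7 = (8 - 2)*7 = 6*7 = 42)
T = -13/4 (T = (56 + 61)/(-55 + 19) = 117/(-36) = 117*(-1/36) = -13/4 ≈ -3.2500)
(Y + T)² = (42 - 13/4)² = (155/4)² = 24025/16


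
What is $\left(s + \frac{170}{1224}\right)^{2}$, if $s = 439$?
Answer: $\frac{249924481}{1296} \approx 1.9284 \cdot 10^{5}$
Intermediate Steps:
$\left(s + \frac{170}{1224}\right)^{2} = \left(439 + \frac{170}{1224}\right)^{2} = \left(439 + 170 \cdot \frac{1}{1224}\right)^{2} = \left(439 + \frac{5}{36}\right)^{2} = \left(\frac{15809}{36}\right)^{2} = \frac{249924481}{1296}$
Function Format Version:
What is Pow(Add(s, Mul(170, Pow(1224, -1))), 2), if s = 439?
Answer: Rational(249924481, 1296) ≈ 1.9284e+5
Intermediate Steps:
Pow(Add(s, Mul(170, Pow(1224, -1))), 2) = Pow(Add(439, Mul(170, Pow(1224, -1))), 2) = Pow(Add(439, Mul(170, Rational(1, 1224))), 2) = Pow(Add(439, Rational(5, 36)), 2) = Pow(Rational(15809, 36), 2) = Rational(249924481, 1296)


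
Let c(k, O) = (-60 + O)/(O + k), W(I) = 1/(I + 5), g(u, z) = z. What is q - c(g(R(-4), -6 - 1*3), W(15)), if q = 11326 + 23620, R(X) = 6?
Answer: 6254135/179 ≈ 34939.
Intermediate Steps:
W(I) = 1/(5 + I)
c(k, O) = (-60 + O)/(O + k)
q = 34946
q - c(g(R(-4), -6 - 1*3), W(15)) = 34946 - (-60 + 1/(5 + 15))/(1/(5 + 15) + (-6 - 1*3)) = 34946 - (-60 + 1/20)/(1/20 + (-6 - 3)) = 34946 - (-60 + 1/20)/(1/20 - 9) = 34946 - (-1199)/((-179/20)*20) = 34946 - (-20)*(-1199)/(179*20) = 34946 - 1*1199/179 = 34946 - 1199/179 = 6254135/179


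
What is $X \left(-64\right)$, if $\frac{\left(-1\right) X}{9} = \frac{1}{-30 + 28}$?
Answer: $-288$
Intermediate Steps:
$X = \frac{9}{2}$ ($X = - \frac{9}{-30 + 28} = - \frac{9}{-2} = \left(-9\right) \left(- \frac{1}{2}\right) = \frac{9}{2} \approx 4.5$)
$X \left(-64\right) = \frac{9}{2} \left(-64\right) = -288$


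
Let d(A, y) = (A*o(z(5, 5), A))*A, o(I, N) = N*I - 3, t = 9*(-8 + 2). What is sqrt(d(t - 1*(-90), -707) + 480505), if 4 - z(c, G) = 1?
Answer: sqrt(616585) ≈ 785.23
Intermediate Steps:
z(c, G) = 3 (z(c, G) = 4 - 1*1 = 4 - 1 = 3)
t = -54 (t = 9*(-6) = -54)
o(I, N) = -3 + I*N (o(I, N) = I*N - 3 = -3 + I*N)
d(A, y) = A**2*(-3 + 3*A) (d(A, y) = (A*(-3 + 3*A))*A = A**2*(-3 + 3*A))
sqrt(d(t - 1*(-90), -707) + 480505) = sqrt(3*(-54 - 1*(-90))**2*(-1 + (-54 - 1*(-90))) + 480505) = sqrt(3*(-54 + 90)**2*(-1 + (-54 + 90)) + 480505) = sqrt(3*36**2*(-1 + 36) + 480505) = sqrt(3*1296*35 + 480505) = sqrt(136080 + 480505) = sqrt(616585)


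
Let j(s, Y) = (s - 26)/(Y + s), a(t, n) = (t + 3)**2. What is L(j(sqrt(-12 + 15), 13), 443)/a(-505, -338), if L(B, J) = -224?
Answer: -56/63001 ≈ -0.00088887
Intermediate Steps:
a(t, n) = (3 + t)**2
j(s, Y) = (-26 + s)/(Y + s)
L(j(sqrt(-12 + 15), 13), 443)/a(-505, -338) = -224/(3 - 505)**2 = -224/((-502)**2) = -224/252004 = -224*1/252004 = -56/63001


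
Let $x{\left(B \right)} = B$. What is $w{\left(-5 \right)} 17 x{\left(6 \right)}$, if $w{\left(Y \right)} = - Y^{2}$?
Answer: $-2550$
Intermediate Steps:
$w{\left(-5 \right)} 17 x{\left(6 \right)} = - \left(-5\right)^{2} \cdot 17 \cdot 6 = \left(-1\right) 25 \cdot 17 \cdot 6 = \left(-25\right) 17 \cdot 6 = \left(-425\right) 6 = -2550$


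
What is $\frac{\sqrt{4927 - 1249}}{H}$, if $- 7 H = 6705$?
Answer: $- \frac{7 \sqrt{3678}}{6705} \approx -0.063315$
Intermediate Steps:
$H = - \frac{6705}{7}$ ($H = \left(- \frac{1}{7}\right) 6705 = - \frac{6705}{7} \approx -957.86$)
$\frac{\sqrt{4927 - 1249}}{H} = \frac{\sqrt{4927 - 1249}}{- \frac{6705}{7}} = \sqrt{3678} \left(- \frac{7}{6705}\right) = - \frac{7 \sqrt{3678}}{6705}$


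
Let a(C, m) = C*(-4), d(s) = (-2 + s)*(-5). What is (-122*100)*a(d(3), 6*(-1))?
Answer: -244000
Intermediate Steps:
d(s) = 10 - 5*s
a(C, m) = -4*C
(-122*100)*a(d(3), 6*(-1)) = (-122*100)*(-4*(10 - 5*3)) = -(-48800)*(10 - 15) = -(-48800)*(-5) = -12200*20 = -244000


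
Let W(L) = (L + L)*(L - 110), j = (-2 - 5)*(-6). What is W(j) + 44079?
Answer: 38367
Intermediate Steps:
j = 42 (j = -7*(-6) = 42)
W(L) = 2*L*(-110 + L) (W(L) = (2*L)*(-110 + L) = 2*L*(-110 + L))
W(j) + 44079 = 2*42*(-110 + 42) + 44079 = 2*42*(-68) + 44079 = -5712 + 44079 = 38367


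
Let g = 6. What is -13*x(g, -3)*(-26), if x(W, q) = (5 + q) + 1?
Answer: 1014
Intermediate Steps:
x(W, q) = 6 + q
-13*x(g, -3)*(-26) = -13*(6 - 3)*(-26) = -13*3*(-26) = -39*(-26) = 1014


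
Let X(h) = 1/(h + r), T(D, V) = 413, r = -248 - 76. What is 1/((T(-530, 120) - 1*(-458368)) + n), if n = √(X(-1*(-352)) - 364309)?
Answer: 4281956/1964483455853 - 2*I*√71404557/5893450367559 ≈ 2.1797e-6 - 2.8676e-9*I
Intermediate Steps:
r = -324
X(h) = 1/(-324 + h) (X(h) = 1/(h - 324) = 1/(-324 + h))
n = I*√71404557/14 (n = √(1/(-324 - 1*(-352)) - 364309) = √(1/(-324 + 352) - 364309) = √(1/28 - 364309) = √(-10200651/28) = I*√71404557/14 ≈ 603.58*I)
1/((T(-530, 120) - 1*(-458368)) + n) = 1/((413 - 1*(-458368)) + I*√71404557/14) = 1/((413 + 458368) + I*√71404557/14) = 1/(458781 + I*√71404557/14)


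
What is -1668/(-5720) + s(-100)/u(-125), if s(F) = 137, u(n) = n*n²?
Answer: 162851443/558593750 ≈ 0.29154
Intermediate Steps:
u(n) = n³
-1668/(-5720) + s(-100)/u(-125) = -1668/(-5720) + 137/((-125)³) = -1668*(-1/5720) + 137/(-1953125) = 417/1430 + 137*(-1/1953125) = 417/1430 - 137/1953125 = 162851443/558593750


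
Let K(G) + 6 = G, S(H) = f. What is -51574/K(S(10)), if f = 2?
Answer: 25787/2 ≈ 12894.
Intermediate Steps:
S(H) = 2
K(G) = -6 + G
-51574/K(S(10)) = -51574/(-6 + 2) = -51574/(-4) = -51574*(-¼) = 25787/2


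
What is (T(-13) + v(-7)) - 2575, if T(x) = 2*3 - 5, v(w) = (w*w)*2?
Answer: -2476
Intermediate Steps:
v(w) = 2*w**2 (v(w) = w**2*2 = 2*w**2)
T(x) = 1 (T(x) = 6 - 5 = 1)
(T(-13) + v(-7)) - 2575 = (1 + 2*(-7)**2) - 2575 = (1 + 2*49) - 2575 = (1 + 98) - 2575 = 99 - 2575 = -2476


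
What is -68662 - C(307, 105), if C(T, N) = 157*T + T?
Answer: -117168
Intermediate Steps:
C(T, N) = 158*T
-68662 - C(307, 105) = -68662 - 158*307 = -68662 - 1*48506 = -68662 - 48506 = -117168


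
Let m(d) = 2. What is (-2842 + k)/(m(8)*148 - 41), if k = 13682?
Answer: 2168/51 ≈ 42.510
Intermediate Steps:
(-2842 + k)/(m(8)*148 - 41) = (-2842 + 13682)/(2*148 - 41) = 10840/(296 - 41) = 10840/255 = 10840*(1/255) = 2168/51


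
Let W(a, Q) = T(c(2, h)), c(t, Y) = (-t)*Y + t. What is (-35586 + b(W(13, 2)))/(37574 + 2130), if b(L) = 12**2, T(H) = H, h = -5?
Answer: -17721/19852 ≈ -0.89266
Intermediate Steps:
c(t, Y) = t - Y*t (c(t, Y) = -Y*t + t = t - Y*t)
W(a, Q) = 12 (W(a, Q) = 2*(1 - 1*(-5)) = 2*(1 + 5) = 2*6 = 12)
b(L) = 144
(-35586 + b(W(13, 2)))/(37574 + 2130) = (-35586 + 144)/(37574 + 2130) = -35442/39704 = -35442*1/39704 = -17721/19852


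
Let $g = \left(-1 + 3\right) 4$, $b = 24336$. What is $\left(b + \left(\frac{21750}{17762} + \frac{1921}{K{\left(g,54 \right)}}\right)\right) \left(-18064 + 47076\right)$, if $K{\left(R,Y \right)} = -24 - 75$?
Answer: $\frac{620296572709696}{879219} \approx 7.0551 \cdot 10^{8}$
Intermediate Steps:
$g = 8$ ($g = 2 \cdot 4 = 8$)
$K{\left(R,Y \right)} = -99$
$\left(b + \left(\frac{21750}{17762} + \frac{1921}{K{\left(g,54 \right)}}\right)\right) \left(-18064 + 47076\right) = \left(24336 + \left(\frac{21750}{17762} + \frac{1921}{-99}\right)\right) \left(-18064 + 47076\right) = \left(24336 + \left(21750 \cdot \frac{1}{17762} + 1921 \left(- \frac{1}{99}\right)\right)\right) 29012 = \left(24336 + \left(\frac{10875}{8881} - \frac{1921}{99}\right)\right) 29012 = \left(24336 - \frac{15983776}{879219}\right) 29012 = \frac{21380689808}{879219} \cdot 29012 = \frac{620296572709696}{879219}$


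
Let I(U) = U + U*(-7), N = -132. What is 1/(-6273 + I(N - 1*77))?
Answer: -1/5019 ≈ -0.00019924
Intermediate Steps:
I(U) = -6*U (I(U) = U - 7*U = -6*U)
1/(-6273 + I(N - 1*77)) = 1/(-6273 - 6*(-132 - 1*77)) = 1/(-6273 - 6*(-132 - 77)) = 1/(-6273 - 6*(-209)) = 1/(-6273 + 1254) = 1/(-5019) = -1/5019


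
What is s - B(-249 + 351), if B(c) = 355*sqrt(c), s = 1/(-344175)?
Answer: -1/344175 - 355*sqrt(102) ≈ -3585.3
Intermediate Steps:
s = -1/344175 ≈ -2.9055e-6
s - B(-249 + 351) = -1/344175 - 355*sqrt(-249 + 351) = -1/344175 - 355*sqrt(102)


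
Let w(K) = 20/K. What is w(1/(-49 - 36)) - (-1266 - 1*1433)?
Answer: 999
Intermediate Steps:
w(1/(-49 - 36)) - (-1266 - 1*1433) = 20/(1/(-49 - 36)) - (-1266 - 1*1433) = 20/(1/(-85)) - (-1266 - 1433) = 20/(-1/85) - 1*(-2699) = 20*(-85) + 2699 = -1700 + 2699 = 999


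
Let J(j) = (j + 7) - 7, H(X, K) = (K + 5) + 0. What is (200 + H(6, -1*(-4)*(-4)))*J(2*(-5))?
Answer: -1890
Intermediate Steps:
H(X, K) = 5 + K (H(X, K) = (5 + K) + 0 = 5 + K)
J(j) = j (J(j) = (7 + j) - 7 = j)
(200 + H(6, -1*(-4)*(-4)))*J(2*(-5)) = (200 + (5 - 1*(-4)*(-4)))*(2*(-5)) = (200 + (5 + 4*(-4)))*(-10) = (200 + (5 - 16))*(-10) = (200 - 11)*(-10) = 189*(-10) = -1890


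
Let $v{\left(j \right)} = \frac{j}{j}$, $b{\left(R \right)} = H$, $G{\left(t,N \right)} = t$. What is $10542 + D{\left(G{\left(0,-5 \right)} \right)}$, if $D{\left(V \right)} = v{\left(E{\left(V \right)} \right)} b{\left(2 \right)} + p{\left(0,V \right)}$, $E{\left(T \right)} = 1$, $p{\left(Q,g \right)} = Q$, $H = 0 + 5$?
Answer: $10547$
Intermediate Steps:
$H = 5$
$b{\left(R \right)} = 5$
$v{\left(j \right)} = 1$
$D{\left(V \right)} = 5$ ($D{\left(V \right)} = 1 \cdot 5 + 0 = 5 + 0 = 5$)
$10542 + D{\left(G{\left(0,-5 \right)} \right)} = 10542 + 5 = 10547$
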